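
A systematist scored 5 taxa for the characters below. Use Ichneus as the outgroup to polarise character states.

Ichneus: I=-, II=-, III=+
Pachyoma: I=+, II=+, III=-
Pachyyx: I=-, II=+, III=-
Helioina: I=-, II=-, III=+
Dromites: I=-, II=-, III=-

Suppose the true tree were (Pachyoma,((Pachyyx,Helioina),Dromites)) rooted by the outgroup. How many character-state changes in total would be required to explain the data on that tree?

5

Map each character onto (Pachyoma,((Pachyyx,Helioina),Dromites)) (rooted by Ichneus) and count the minimum state changes it requires (Fitch parsimony):
I: 1; II: 2; III: 2.
Total tree length = 5.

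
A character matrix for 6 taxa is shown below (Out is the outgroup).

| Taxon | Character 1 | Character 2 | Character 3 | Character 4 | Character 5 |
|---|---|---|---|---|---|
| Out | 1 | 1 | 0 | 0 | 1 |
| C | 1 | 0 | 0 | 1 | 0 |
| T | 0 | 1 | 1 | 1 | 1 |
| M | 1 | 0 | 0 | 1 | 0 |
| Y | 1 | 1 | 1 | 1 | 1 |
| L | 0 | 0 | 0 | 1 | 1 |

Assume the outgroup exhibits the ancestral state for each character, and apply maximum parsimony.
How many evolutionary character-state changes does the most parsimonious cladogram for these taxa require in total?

6

Character polarity is set by the outgroup: the derived state is whichever differs from the outgroup's state, so for Character 1, Character 2, Character 5 the derived state is '0', and for the remaining characters it is '1'.
Character 1 groups L and T, which is incompatible with the clades supported by the remaining characters; treating it as convergent (homoplasy) costs fewer steps than any alternative tree.
Character 2: derived state '0' in C, L, and M only — synapomorphy for {C, L, M}.
Only T and Y show the derived state '1' for Character 3, supporting them as a clade.
All ingroup taxa share the derived state '1' for Character 4; it defines the ingroup but does not resolve relationships within it.
Character 5 (derived state '0') is shared by C and M — a synapomorphy uniting that clade.
Most parsimonious ingroup topology: (((C,M),L),(T,Y)).
Changes per character on this tree: Character 1: 2; Character 2: 1; Character 3: 1; Character 4: 1; Character 5: 1.
Total = 6.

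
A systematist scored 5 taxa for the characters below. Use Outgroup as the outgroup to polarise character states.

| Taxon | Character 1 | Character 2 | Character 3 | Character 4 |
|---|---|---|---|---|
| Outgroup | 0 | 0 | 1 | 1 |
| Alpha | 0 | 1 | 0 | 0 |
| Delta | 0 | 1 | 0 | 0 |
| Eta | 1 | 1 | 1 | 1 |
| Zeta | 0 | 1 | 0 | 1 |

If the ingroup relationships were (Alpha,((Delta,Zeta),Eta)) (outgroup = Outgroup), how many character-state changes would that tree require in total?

Map each character onto (Alpha,((Delta,Zeta),Eta)) (rooted by Outgroup) and count the minimum state changes it requires (Fitch parsimony):
Character 1: 1; Character 2: 1; Character 3: 2; Character 4: 2.
Total tree length = 6.

6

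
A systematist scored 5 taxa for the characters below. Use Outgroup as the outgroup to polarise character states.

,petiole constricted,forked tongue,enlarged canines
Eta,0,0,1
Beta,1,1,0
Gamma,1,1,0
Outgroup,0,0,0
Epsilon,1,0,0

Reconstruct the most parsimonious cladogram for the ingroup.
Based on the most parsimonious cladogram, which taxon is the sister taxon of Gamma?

Beta

The outgroup has state '0' for every character, so '1' is the derived state throughout.
Only Beta, Epsilon, and Gamma show the derived state '1' for petiole constricted, supporting them as a clade.
Only Beta and Gamma show the derived state '1' for forked tongue, supporting them as a clade.
enlarged canines (derived state '1') is unique to Eta (autapomorphy; uninformative for grouping).
Most parsimonious ingroup topology: (((Beta,Gamma),Epsilon),Eta).
Gamma and Beta form a cherry on this tree, so they are sister taxa.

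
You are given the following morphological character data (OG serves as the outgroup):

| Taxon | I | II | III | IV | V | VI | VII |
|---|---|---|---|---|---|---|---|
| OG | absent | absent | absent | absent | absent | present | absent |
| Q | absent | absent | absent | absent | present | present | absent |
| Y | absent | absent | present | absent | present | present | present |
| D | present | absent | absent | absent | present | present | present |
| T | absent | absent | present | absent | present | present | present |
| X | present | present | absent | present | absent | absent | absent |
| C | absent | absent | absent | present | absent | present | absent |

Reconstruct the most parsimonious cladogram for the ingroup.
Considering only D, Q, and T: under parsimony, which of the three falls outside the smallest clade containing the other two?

Character polarity is set by the outgroup: the derived state is whichever differs from the outgroup's state, so for VI the derived state is 'absent', and for the remaining characters it is 'present'.
I groups D and X, which is incompatible with the clades supported by the remaining characters; treating it as convergent (homoplasy) costs fewer steps than any alternative tree.
II: derived state 'present' in X only — an autapomorphy, so it tells us nothing about relationships among taxa.
Only T and Y show the derived state 'present' for III, supporting them as a clade.
Only C and X show the derived state 'present' for IV, supporting them as a clade.
Only D, Q, T, and Y show the derived state 'present' for V, supporting them as a clade.
VI: derived state 'absent' in X only — an autapomorphy, so it tells us nothing about relationships among taxa.
VII (derived state 'present') is shared by D, T, and Y — a synapomorphy uniting that clade.
Most parsimonious ingroup topology: ((Q,((Y,T),D)),(X,C)).
T and D share a more recent common ancestor with each other than either does with Q, so Q is the least closely related of the three.

Q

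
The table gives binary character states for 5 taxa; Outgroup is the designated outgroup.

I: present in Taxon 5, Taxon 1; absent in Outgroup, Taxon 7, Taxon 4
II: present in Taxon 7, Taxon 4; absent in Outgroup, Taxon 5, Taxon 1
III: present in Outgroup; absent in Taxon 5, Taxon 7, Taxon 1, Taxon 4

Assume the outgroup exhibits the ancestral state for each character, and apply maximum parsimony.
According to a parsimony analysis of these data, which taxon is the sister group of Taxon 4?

Character polarity is set by the outgroup: the derived state is whichever differs from the outgroup's state, so for III the derived state is 'absent', and for the remaining characters it is 'present'.
I: derived state 'present' in Taxon 1 and Taxon 5 only — synapomorphy for {Taxon 1, Taxon 5}.
II: derived state 'present' in Taxon 4 and Taxon 7 only — synapomorphy for {Taxon 4, Taxon 7}.
III (derived state 'absent') is shared by all ingroup taxa — unites the whole ingroup.
Most parsimonious ingroup topology: ((Taxon 5,Taxon 1),(Taxon 7,Taxon 4)).
Taxon 4 and Taxon 7 form a cherry on this tree, so they are sister taxa.

Taxon 7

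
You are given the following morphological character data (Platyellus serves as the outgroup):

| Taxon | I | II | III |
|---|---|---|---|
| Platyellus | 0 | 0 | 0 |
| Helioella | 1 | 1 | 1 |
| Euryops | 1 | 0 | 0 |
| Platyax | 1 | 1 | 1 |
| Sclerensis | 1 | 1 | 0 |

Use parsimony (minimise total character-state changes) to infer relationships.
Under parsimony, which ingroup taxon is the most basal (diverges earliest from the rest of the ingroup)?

The outgroup has state '0' for every character, so '1' is the derived state throughout.
All ingroup taxa share the derived state '1' for I; it defines the ingroup but does not resolve relationships within it.
Only Helioella, Platyax, and Sclerensis show the derived state '1' for II, supporting them as a clade.
III (derived state '1') is shared by Helioella and Platyax — a synapomorphy uniting that clade.
Most parsimonious ingroup topology: (((Helioella,Platyax),Sclerensis),Euryops).
Euryops is sister to the clade containing all other ingroup taxa, so it is the earliest-diverging (most basal) ingroup lineage.

Euryops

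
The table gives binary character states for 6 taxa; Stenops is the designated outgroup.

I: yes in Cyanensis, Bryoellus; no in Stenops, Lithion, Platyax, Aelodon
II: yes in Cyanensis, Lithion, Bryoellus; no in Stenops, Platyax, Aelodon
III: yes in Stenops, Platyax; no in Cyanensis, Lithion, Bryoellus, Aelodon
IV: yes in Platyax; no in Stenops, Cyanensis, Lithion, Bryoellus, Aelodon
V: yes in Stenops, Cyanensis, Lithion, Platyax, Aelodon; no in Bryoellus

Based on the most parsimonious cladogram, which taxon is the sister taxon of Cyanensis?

Character polarity is set by the outgroup: the derived state is whichever differs from the outgroup's state, so for III, V the derived state is 'no', and for the remaining characters it is 'yes'.
I: derived state 'yes' in Bryoellus and Cyanensis only — synapomorphy for {Bryoellus, Cyanensis}.
Only Bryoellus, Cyanensis, and Lithion show the derived state 'yes' for II, supporting them as a clade.
III (derived state 'no') is shared by Aelodon, Bryoellus, Cyanensis, and Lithion — a synapomorphy uniting that clade.
IV (derived state 'yes') is unique to Platyax (autapomorphy; uninformative for grouping).
V: derived state 'no' in Bryoellus only — an autapomorphy, so it tells us nothing about relationships among taxa.
Most parsimonious ingroup topology: ((((Cyanensis,Bryoellus),Lithion),Aelodon),Platyax).
Cyanensis and Bryoellus form a cherry on this tree, so they are sister taxa.

Bryoellus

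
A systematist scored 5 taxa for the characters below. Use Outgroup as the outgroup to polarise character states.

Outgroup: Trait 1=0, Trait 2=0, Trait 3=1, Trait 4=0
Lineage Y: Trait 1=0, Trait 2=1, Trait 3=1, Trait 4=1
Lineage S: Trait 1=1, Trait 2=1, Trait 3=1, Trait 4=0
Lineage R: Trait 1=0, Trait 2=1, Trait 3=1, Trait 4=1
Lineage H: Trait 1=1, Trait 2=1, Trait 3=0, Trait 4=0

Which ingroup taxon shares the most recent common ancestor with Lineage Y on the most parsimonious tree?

Character polarity is set by the outgroup: the derived state is whichever differs from the outgroup's state, so for Trait 3 the derived state is '0', and for the remaining characters it is '1'.
Only Lineage H and Lineage S show the derived state '1' for Trait 1, supporting them as a clade.
Trait 2 (derived state '1') is shared by all ingroup taxa — unites the whole ingroup.
Trait 3: derived state '0' in Lineage H only — an autapomorphy, so it tells us nothing about relationships among taxa.
Trait 4 (derived state '1') is shared by Lineage R and Lineage Y — a synapomorphy uniting that clade.
Most parsimonious ingroup topology: ((Lineage Y,Lineage R),(Lineage S,Lineage H)).
Lineage Y and Lineage R form a cherry on this tree, so they are sister taxa.

Lineage R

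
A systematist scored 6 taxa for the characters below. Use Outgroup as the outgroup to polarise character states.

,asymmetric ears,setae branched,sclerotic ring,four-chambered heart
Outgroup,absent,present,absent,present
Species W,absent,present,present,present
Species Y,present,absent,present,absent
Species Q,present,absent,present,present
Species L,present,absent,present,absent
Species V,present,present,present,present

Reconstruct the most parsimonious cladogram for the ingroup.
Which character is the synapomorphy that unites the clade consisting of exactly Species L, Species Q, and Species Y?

Character polarity is set by the outgroup: the derived state is whichever differs from the outgroup's state, so for setae branched, four-chambered heart the derived state is 'absent', and for the remaining characters it is 'present'.
asymmetric ears (derived state 'present') is shared by Species L, Species Q, Species V, and Species Y — a synapomorphy uniting that clade.
Only Species L, Species Q, and Species Y show the derived state 'absent' for setae branched, supporting them as a clade.
All ingroup taxa share the derived state 'present' for sclerotic ring; it defines the ingroup but does not resolve relationships within it.
four-chambered heart: derived state 'absent' in Species L and Species Y only — synapomorphy for {Species L, Species Y}.
Most parsimonious ingroup topology: (Species W,(((Species Y,Species L),Species Q),Species V)).
The clade {Species L, Species Q, Species Y} is supported by setae branched: its derived state 'absent' occurs in exactly those taxa and in no other taxon (including the outgroup).

setae branched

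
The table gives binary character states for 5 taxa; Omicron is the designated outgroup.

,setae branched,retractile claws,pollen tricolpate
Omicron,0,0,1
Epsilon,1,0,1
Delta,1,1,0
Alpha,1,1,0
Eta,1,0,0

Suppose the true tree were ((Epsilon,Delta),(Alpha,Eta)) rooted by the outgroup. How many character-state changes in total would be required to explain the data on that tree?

5

Map each character onto ((Epsilon,Delta),(Alpha,Eta)) (rooted by Omicron) and count the minimum state changes it requires (Fitch parsimony):
setae branched: 1; retractile claws: 2; pollen tricolpate: 2.
Total tree length = 5.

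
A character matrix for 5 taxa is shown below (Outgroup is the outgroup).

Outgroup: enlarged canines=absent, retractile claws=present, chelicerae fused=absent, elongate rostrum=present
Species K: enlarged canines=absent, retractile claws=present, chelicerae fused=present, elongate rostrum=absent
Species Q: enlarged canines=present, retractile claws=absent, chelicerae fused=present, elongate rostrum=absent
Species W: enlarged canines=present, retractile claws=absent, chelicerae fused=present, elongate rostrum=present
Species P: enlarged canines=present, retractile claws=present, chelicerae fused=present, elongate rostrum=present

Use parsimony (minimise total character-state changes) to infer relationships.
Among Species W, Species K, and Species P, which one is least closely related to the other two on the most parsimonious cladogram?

Species K

Character polarity is set by the outgroup: the derived state is whichever differs from the outgroup's state, so for retractile claws, elongate rostrum the derived state is 'absent', and for the remaining characters it is 'present'.
Only Species P, Species Q, and Species W show the derived state 'present' for enlarged canines, supporting them as a clade.
retractile claws: derived state 'absent' in Species Q and Species W only — synapomorphy for {Species Q, Species W}.
All ingroup taxa share the derived state 'present' for chelicerae fused; it defines the ingroup but does not resolve relationships within it.
elongate rostrum groups Species K and Species Q, which is incompatible with the clades supported by the remaining characters; treating it as convergent (homoplasy) costs fewer steps than any alternative tree.
Most parsimonious ingroup topology: (Species K,((Species Q,Species W),Species P)).
Species P and Species W share a more recent common ancestor with each other than either does with Species K, so Species K is the least closely related of the three.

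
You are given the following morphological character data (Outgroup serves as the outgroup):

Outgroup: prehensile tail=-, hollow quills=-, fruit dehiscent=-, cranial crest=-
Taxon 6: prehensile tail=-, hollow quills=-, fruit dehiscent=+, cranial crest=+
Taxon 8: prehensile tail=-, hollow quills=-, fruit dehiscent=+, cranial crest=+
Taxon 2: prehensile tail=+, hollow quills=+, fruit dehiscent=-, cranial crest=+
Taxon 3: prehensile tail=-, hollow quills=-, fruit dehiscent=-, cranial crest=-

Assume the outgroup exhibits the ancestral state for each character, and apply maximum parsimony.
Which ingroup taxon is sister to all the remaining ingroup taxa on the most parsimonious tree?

The outgroup has state '-' for every character, so '+' is the derived state throughout.
prehensile tail (derived state '+') is unique to Taxon 2 (autapomorphy; uninformative for grouping).
hollow quills: derived state '+' in Taxon 2 only — an autapomorphy, so it tells us nothing about relationships among taxa.
fruit dehiscent (derived state '+') is shared by Taxon 6 and Taxon 8 — a synapomorphy uniting that clade.
Only Taxon 2, Taxon 6, and Taxon 8 show the derived state '+' for cranial crest, supporting them as a clade.
Most parsimonious ingroup topology: (((Taxon 6,Taxon 8),Taxon 2),Taxon 3).
Taxon 3 is sister to the clade containing all other ingroup taxa, so it is the earliest-diverging (most basal) ingroup lineage.

Taxon 3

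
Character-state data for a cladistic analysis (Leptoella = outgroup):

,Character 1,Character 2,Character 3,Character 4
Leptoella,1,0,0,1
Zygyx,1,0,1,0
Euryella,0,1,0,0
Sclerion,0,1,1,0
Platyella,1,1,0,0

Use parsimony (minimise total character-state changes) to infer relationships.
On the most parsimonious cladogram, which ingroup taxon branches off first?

Zygyx

Character polarity is set by the outgroup: the derived state is whichever differs from the outgroup's state, so for Character 1, Character 4 the derived state is '0', and for the remaining characters it is '1'.
Character 1: derived state '0' in Euryella and Sclerion only — synapomorphy for {Euryella, Sclerion}.
Character 2 (derived state '1') is shared by Euryella, Platyella, and Sclerion — a synapomorphy uniting that clade.
Character 3 groups Sclerion and Zygyx, which is incompatible with the clades supported by the remaining characters; treating it as convergent (homoplasy) costs fewer steps than any alternative tree.
Character 4 (derived state '0') is shared by all ingroup taxa — unites the whole ingroup.
Most parsimonious ingroup topology: (Zygyx,((Euryella,Sclerion),Platyella)).
Zygyx is sister to the clade containing all other ingroup taxa, so it is the earliest-diverging (most basal) ingroup lineage.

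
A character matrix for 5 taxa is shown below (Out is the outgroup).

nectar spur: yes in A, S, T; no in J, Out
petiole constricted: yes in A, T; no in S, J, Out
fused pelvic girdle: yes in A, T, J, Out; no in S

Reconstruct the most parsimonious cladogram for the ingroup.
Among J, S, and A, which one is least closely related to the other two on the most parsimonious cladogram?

Character polarity is set by the outgroup: the derived state is whichever differs from the outgroup's state, so for fused pelvic girdle the derived state is 'no', and for the remaining characters it is 'yes'.
nectar spur: derived state 'yes' in A, S, and T only — synapomorphy for {A, S, T}.
petiole constricted (derived state 'yes') is shared by A and T — a synapomorphy uniting that clade.
fused pelvic girdle (derived state 'no') is unique to S (autapomorphy; uninformative for grouping).
Most parsimonious ingroup topology: (((T,A),S),J).
S and A share a more recent common ancestor with each other than either does with J, so J is the least closely related of the three.

J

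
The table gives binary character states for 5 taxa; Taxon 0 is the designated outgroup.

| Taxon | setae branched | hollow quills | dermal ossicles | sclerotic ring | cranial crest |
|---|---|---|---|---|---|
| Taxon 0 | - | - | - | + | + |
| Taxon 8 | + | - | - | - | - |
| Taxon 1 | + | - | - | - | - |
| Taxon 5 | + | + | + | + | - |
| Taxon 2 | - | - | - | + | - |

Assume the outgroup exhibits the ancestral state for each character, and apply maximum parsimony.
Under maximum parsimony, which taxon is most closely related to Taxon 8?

Taxon 1

Character polarity is set by the outgroup: the derived state is whichever differs from the outgroup's state, so for sclerotic ring, cranial crest the derived state is '-', and for the remaining characters it is '+'.
setae branched (derived state '+') is shared by Taxon 1, Taxon 5, and Taxon 8 — a synapomorphy uniting that clade.
hollow quills (derived state '+') is unique to Taxon 5 (autapomorphy; uninformative for grouping).
dermal ossicles: derived state '+' in Taxon 5 only — an autapomorphy, so it tells us nothing about relationships among taxa.
sclerotic ring (derived state '-') is shared by Taxon 1 and Taxon 8 — a synapomorphy uniting that clade.
All ingroup taxa share the derived state '-' for cranial crest; it defines the ingroup but does not resolve relationships within it.
Most parsimonious ingroup topology: (((Taxon 8,Taxon 1),Taxon 5),Taxon 2).
Taxon 8 and Taxon 1 form a cherry on this tree, so they are sister taxa.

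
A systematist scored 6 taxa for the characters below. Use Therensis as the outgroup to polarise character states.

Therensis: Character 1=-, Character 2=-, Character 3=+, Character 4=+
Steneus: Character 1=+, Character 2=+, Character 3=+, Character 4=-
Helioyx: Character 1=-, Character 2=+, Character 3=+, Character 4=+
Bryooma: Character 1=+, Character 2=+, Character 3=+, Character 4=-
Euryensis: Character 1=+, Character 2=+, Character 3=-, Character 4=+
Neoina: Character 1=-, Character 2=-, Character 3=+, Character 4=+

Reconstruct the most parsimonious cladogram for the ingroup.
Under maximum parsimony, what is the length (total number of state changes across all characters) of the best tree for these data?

Character polarity is set by the outgroup: the derived state is whichever differs from the outgroup's state, so for Character 3, Character 4 the derived state is '-', and for the remaining characters it is '+'.
Character 1 (derived state '+') is shared by Bryooma, Euryensis, and Steneus — a synapomorphy uniting that clade.
Only Bryooma, Euryensis, Helioyx, and Steneus show the derived state '+' for Character 2, supporting them as a clade.
Character 3 (derived state '-') is unique to Euryensis (autapomorphy; uninformative for grouping).
Character 4 (derived state '-') is shared by Bryooma and Steneus — a synapomorphy uniting that clade.
Most parsimonious ingroup topology: ((((Steneus,Bryooma),Euryensis),Helioyx),Neoina).
Changes per character on this tree: Character 1: 1; Character 2: 1; Character 3: 1; Character 4: 1.
Total = 4.

4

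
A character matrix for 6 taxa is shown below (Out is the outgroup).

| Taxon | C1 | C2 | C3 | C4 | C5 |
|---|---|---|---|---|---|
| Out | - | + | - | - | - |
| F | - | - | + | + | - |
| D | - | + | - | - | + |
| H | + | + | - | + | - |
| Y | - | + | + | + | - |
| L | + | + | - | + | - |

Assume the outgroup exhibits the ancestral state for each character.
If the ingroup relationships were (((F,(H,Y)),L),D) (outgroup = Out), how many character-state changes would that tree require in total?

Map each character onto (((F,(H,Y)),L),D) (rooted by Out) and count the minimum state changes it requires (Fitch parsimony):
C1: 2; C2: 1; C3: 2; C4: 1; C5: 1.
Total tree length = 7.

7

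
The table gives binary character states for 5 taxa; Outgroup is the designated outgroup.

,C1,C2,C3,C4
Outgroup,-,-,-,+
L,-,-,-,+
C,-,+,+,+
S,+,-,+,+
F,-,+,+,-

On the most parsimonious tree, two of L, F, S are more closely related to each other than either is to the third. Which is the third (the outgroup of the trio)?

L

Character polarity is set by the outgroup: the derived state is whichever differs from the outgroup's state, so for C4 the derived state is '-', and for the remaining characters it is '+'.
C1 (derived state '+') is unique to S (autapomorphy; uninformative for grouping).
Only C and F show the derived state '+' for C2, supporting them as a clade.
C3: derived state '+' in C, F, and S only — synapomorphy for {C, F, S}.
C4: derived state '-' in F only — an autapomorphy, so it tells us nothing about relationships among taxa.
Most parsimonious ingroup topology: (L,((C,F),S)).
F and S share a more recent common ancestor with each other than either does with L, so L is the least closely related of the three.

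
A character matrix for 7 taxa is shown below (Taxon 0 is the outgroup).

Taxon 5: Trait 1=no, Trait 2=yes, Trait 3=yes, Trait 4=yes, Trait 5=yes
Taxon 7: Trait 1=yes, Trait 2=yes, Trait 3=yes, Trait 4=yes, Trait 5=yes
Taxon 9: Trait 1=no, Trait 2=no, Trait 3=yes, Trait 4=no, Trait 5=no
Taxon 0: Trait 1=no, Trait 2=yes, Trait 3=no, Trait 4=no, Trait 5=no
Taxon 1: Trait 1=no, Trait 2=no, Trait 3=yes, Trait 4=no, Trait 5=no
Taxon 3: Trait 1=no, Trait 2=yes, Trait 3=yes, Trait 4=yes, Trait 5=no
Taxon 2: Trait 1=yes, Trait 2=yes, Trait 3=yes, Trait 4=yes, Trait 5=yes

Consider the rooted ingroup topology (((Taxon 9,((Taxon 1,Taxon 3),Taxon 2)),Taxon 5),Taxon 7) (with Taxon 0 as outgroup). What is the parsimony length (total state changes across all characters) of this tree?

11

Map each character onto (((Taxon 9,((Taxon 1,Taxon 3),Taxon 2)),Taxon 5),Taxon 7) (rooted by Taxon 0) and count the minimum state changes it requires (Fitch parsimony):
Trait 1: 2; Trait 2: 2; Trait 3: 1; Trait 4: 3; Trait 5: 3.
Total tree length = 11.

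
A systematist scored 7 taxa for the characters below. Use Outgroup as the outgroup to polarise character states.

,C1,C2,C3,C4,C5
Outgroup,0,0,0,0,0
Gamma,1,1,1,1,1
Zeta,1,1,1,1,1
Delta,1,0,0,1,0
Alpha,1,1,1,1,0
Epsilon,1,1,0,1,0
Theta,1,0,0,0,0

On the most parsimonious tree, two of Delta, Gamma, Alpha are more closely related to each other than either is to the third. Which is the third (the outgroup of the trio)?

Delta

The outgroup has state '0' for every character, so '1' is the derived state throughout.
C1 (derived state '1') is shared by all ingroup taxa — unites the whole ingroup.
Only Alpha, Epsilon, Gamma, and Zeta show the derived state '1' for C2, supporting them as a clade.
C3: derived state '1' in Alpha, Gamma, and Zeta only — synapomorphy for {Alpha, Gamma, Zeta}.
Only Alpha, Delta, Epsilon, Gamma, and Zeta show the derived state '1' for C4, supporting them as a clade.
Only Gamma and Zeta show the derived state '1' for C5, supporting them as a clade.
Most parsimonious ingroup topology: (((((Gamma,Zeta),Alpha),Epsilon),Delta),Theta).
Alpha and Gamma share a more recent common ancestor with each other than either does with Delta, so Delta is the least closely related of the three.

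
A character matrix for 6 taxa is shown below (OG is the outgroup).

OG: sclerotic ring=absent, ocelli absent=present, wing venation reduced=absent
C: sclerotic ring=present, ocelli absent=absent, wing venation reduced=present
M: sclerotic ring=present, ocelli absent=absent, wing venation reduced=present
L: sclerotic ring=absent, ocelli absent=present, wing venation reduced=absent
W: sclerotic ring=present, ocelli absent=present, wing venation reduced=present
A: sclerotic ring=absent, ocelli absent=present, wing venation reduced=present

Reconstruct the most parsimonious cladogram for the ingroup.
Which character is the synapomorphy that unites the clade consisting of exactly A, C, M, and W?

wing venation reduced

Character polarity is set by the outgroup: the derived state is whichever differs from the outgroup's state, so for ocelli absent the derived state is 'absent', and for the remaining characters it is 'present'.
Only C, M, and W show the derived state 'present' for sclerotic ring, supporting them as a clade.
ocelli absent: derived state 'absent' in C and M only — synapomorphy for {C, M}.
wing venation reduced (derived state 'present') is shared by A, C, M, and W — a synapomorphy uniting that clade.
Most parsimonious ingroup topology: ((((C,M),W),A),L).
The clade {A, C, M, W} is supported by wing venation reduced: its derived state 'present' occurs in exactly those taxa and in no other taxon (including the outgroup).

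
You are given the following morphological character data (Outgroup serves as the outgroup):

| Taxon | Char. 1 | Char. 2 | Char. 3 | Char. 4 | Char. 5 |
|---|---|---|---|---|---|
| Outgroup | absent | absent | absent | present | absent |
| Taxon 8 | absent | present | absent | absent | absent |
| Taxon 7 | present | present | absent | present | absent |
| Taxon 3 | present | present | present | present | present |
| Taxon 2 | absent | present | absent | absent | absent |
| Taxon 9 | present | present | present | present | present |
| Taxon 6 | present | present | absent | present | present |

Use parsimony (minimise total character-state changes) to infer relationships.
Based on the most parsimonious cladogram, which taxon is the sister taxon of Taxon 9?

Character polarity is set by the outgroup: the derived state is whichever differs from the outgroup's state, so for Char. 4 the derived state is 'absent', and for the remaining characters it is 'present'.
Char. 1: derived state 'present' in Taxon 3, Taxon 6, Taxon 7, and Taxon 9 only — synapomorphy for {Taxon 3, Taxon 6, Taxon 7, Taxon 9}.
Char. 2 (derived state 'present') is shared by all ingroup taxa — unites the whole ingroup.
Char. 3 (derived state 'present') is shared by Taxon 3 and Taxon 9 — a synapomorphy uniting that clade.
Char. 4: derived state 'absent' in Taxon 2 and Taxon 8 only — synapomorphy for {Taxon 2, Taxon 8}.
Only Taxon 3, Taxon 6, and Taxon 9 show the derived state 'present' for Char. 5, supporting them as a clade.
Most parsimonious ingroup topology: ((Taxon 8,Taxon 2),(Taxon 7,((Taxon 3,Taxon 9),Taxon 6))).
Taxon 9 and Taxon 3 form a cherry on this tree, so they are sister taxa.

Taxon 3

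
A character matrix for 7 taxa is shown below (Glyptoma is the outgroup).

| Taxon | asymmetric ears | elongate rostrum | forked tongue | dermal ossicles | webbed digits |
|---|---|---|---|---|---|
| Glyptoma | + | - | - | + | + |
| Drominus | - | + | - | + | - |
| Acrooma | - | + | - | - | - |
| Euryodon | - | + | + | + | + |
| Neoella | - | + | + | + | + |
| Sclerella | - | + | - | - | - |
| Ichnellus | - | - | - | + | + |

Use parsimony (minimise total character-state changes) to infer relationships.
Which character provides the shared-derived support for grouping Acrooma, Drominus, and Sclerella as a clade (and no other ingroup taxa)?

webbed digits

Character polarity is set by the outgroup: the derived state is whichever differs from the outgroup's state, so for asymmetric ears, dermal ossicles, webbed digits the derived state is '-', and for the remaining characters it is '+'.
asymmetric ears (derived state '-') is shared by all ingroup taxa — unites the whole ingroup.
Only Acrooma, Drominus, Euryodon, Neoella, and Sclerella show the derived state '+' for elongate rostrum, supporting them as a clade.
forked tongue (derived state '+') is shared by Euryodon and Neoella — a synapomorphy uniting that clade.
Only Acrooma and Sclerella show the derived state '-' for dermal ossicles, supporting them as a clade.
webbed digits (derived state '-') is shared by Acrooma, Drominus, and Sclerella — a synapomorphy uniting that clade.
Most parsimonious ingroup topology: (((Drominus,(Acrooma,Sclerella)),(Euryodon,Neoella)),Ichnellus).
The clade {Acrooma, Drominus, Sclerella} is supported by webbed digits: its derived state '-' occurs in exactly those taxa and in no other taxon (including the outgroup).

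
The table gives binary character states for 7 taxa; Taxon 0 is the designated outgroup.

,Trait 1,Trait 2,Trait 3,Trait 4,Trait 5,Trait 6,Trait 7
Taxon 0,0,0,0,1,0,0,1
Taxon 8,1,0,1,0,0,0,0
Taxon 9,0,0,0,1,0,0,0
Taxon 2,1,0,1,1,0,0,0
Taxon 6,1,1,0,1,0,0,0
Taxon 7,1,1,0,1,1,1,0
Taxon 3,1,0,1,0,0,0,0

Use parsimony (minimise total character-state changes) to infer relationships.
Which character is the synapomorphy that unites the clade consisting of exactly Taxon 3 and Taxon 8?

Trait 4

Character polarity is set by the outgroup: the derived state is whichever differs from the outgroup's state, so for Trait 4, Trait 7 the derived state is '0', and for the remaining characters it is '1'.
Trait 1 (derived state '1') is shared by Taxon 2, Taxon 3, Taxon 6, Taxon 7, and Taxon 8 — a synapomorphy uniting that clade.
Trait 2 (derived state '1') is shared by Taxon 6 and Taxon 7 — a synapomorphy uniting that clade.
Only Taxon 2, Taxon 3, and Taxon 8 show the derived state '1' for Trait 3, supporting them as a clade.
Trait 4 (derived state '0') is shared by Taxon 3 and Taxon 8 — a synapomorphy uniting that clade.
Trait 5 (derived state '1') is unique to Taxon 7 (autapomorphy; uninformative for grouping).
Trait 6: derived state '1' in Taxon 7 only — an autapomorphy, so it tells us nothing about relationships among taxa.
Trait 7 (derived state '0') is shared by all ingroup taxa — unites the whole ingroup.
Most parsimonious ingroup topology: ((((Taxon 8,Taxon 3),Taxon 2),(Taxon 6,Taxon 7)),Taxon 9).
The clade {Taxon 3, Taxon 8} is supported by Trait 4: its derived state '0' occurs in exactly those taxa and in no other taxon (including the outgroup).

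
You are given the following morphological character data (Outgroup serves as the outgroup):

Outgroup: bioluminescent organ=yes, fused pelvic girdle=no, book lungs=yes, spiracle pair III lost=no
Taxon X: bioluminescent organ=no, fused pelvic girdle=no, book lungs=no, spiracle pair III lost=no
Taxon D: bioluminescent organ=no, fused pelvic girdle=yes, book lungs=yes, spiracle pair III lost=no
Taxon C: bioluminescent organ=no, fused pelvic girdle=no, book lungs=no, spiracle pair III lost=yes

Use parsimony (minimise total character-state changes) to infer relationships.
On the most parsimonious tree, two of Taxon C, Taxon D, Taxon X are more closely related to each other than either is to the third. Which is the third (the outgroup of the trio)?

Character polarity is set by the outgroup: the derived state is whichever differs from the outgroup's state, so for bioluminescent organ, book lungs the derived state is 'no', and for the remaining characters it is 'yes'.
All ingroup taxa share the derived state 'no' for bioluminescent organ; it defines the ingroup but does not resolve relationships within it.
fused pelvic girdle (derived state 'yes') is unique to Taxon D (autapomorphy; uninformative for grouping).
book lungs (derived state 'no') is shared by Taxon C and Taxon X — a synapomorphy uniting that clade.
spiracle pair III lost (derived state 'yes') is unique to Taxon C (autapomorphy; uninformative for grouping).
Most parsimonious ingroup topology: ((Taxon C,Taxon X),Taxon D).
Taxon X and Taxon C share a more recent common ancestor with each other than either does with Taxon D, so Taxon D is the least closely related of the three.

Taxon D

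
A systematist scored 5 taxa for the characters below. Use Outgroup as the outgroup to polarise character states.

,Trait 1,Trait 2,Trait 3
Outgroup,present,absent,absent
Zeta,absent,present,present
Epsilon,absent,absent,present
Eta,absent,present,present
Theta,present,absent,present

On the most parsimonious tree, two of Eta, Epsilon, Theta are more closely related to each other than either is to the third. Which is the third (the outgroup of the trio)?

Theta

Character polarity is set by the outgroup: the derived state is whichever differs from the outgroup's state, so for Trait 1 the derived state is 'absent', and for the remaining characters it is 'present'.
Trait 1 (derived state 'absent') is shared by Epsilon, Eta, and Zeta — a synapomorphy uniting that clade.
Only Eta and Zeta show the derived state 'present' for Trait 2, supporting them as a clade.
Trait 3 (derived state 'present') is shared by all ingroup taxa — unites the whole ingroup.
Most parsimonious ingroup topology: (((Zeta,Eta),Epsilon),Theta).
Eta and Epsilon share a more recent common ancestor with each other than either does with Theta, so Theta is the least closely related of the three.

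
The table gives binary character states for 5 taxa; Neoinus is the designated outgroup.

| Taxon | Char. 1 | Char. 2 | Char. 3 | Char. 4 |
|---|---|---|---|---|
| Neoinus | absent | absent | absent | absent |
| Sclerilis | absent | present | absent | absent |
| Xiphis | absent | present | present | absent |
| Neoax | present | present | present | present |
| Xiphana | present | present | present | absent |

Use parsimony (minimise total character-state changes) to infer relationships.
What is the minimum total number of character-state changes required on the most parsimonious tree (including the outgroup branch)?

4

The outgroup has state 'absent' for every character, so 'present' is the derived state throughout.
Char. 1: derived state 'present' in Neoax and Xiphana only — synapomorphy for {Neoax, Xiphana}.
All ingroup taxa share the derived state 'present' for Char. 2; it defines the ingroup but does not resolve relationships within it.
Only Neoax, Xiphana, and Xiphis show the derived state 'present' for Char. 3, supporting them as a clade.
Char. 4 (derived state 'present') is unique to Neoax (autapomorphy; uninformative for grouping).
Most parsimonious ingroup topology: (Sclerilis,(Xiphis,(Neoax,Xiphana))).
Changes per character on this tree: Char. 1: 1; Char. 2: 1; Char. 3: 1; Char. 4: 1.
Total = 4.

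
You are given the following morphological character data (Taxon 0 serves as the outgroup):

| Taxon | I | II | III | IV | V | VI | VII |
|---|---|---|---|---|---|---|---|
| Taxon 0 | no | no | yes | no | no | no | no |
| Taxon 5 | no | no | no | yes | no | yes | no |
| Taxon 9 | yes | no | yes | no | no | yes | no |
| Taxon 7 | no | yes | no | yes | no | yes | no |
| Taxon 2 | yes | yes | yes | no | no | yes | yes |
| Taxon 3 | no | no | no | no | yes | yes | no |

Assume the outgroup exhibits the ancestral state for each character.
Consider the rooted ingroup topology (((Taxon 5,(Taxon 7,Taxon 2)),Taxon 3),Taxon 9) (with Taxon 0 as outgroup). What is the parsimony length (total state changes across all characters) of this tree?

10

Map each character onto (((Taxon 5,(Taxon 7,Taxon 2)),Taxon 3),Taxon 9) (rooted by Taxon 0) and count the minimum state changes it requires (Fitch parsimony):
I: 2; II: 1; III: 2; IV: 2; V: 1; VI: 1; VII: 1.
Total tree length = 10.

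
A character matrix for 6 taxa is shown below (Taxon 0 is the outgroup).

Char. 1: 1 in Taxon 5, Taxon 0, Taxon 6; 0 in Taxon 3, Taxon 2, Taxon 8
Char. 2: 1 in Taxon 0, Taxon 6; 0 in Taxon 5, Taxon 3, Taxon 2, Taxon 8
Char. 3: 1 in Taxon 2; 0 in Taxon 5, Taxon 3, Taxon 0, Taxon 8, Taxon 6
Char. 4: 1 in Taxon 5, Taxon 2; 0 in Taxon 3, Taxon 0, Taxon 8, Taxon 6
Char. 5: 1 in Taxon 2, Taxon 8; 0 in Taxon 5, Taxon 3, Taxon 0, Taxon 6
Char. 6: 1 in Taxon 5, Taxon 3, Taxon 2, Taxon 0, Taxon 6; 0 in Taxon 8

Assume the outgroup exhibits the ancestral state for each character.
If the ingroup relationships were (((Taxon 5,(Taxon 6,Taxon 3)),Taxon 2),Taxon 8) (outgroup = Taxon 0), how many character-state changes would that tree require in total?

Map each character onto (((Taxon 5,(Taxon 6,Taxon 3)),Taxon 2),Taxon 8) (rooted by Taxon 0) and count the minimum state changes it requires (Fitch parsimony):
Char. 1: 3; Char. 2: 2; Char. 3: 1; Char. 4: 2; Char. 5: 2; Char. 6: 1.
Total tree length = 11.

11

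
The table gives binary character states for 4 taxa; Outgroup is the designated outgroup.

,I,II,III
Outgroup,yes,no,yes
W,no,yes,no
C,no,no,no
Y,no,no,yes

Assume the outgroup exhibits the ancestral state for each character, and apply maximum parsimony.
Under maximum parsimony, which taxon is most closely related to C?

Character polarity is set by the outgroup: the derived state is whichever differs from the outgroup's state, so for I, III the derived state is 'no', and for the remaining characters it is 'yes'.
All ingroup taxa share the derived state 'no' for I; it defines the ingroup but does not resolve relationships within it.
II (derived state 'yes') is unique to W (autapomorphy; uninformative for grouping).
III (derived state 'no') is shared by C and W — a synapomorphy uniting that clade.
Most parsimonious ingroup topology: ((C,W),Y).
C and W form a cherry on this tree, so they are sister taxa.

W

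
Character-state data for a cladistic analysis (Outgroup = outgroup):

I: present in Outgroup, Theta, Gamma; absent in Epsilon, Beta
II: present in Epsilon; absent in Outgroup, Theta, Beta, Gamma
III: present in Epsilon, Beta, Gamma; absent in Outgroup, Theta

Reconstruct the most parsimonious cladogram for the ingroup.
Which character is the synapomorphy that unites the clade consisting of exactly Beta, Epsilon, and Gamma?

III

Character polarity is set by the outgroup: the derived state is whichever differs from the outgroup's state, so for I the derived state is 'absent', and for the remaining characters it is 'present'.
I: derived state 'absent' in Beta and Epsilon only — synapomorphy for {Beta, Epsilon}.
II: derived state 'present' in Epsilon only — an autapomorphy, so it tells us nothing about relationships among taxa.
III (derived state 'present') is shared by Beta, Epsilon, and Gamma — a synapomorphy uniting that clade.
Most parsimonious ingroup topology: (Theta,((Epsilon,Beta),Gamma)).
The clade {Beta, Epsilon, Gamma} is supported by III: its derived state 'present' occurs in exactly those taxa and in no other taxon (including the outgroup).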